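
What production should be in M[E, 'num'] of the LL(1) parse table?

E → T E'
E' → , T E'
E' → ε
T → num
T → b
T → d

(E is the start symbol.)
To find M[E, 'num'], we find productions for E where 'num' is in the predict set (PREDICT(N → α) = (FIRST(α) \ {ε}) ∪ (FOLLOW(N) if α ⇒* ε)).

Relevant sets:
  FIRST(T) = { 'b', 'd', 'num' }

E → T E': PREDICT = { 'b', 'd', 'num' }
  'num' is in predict set, so this production goes in M[E, 'num']

M[E, 'num'] = E → T E'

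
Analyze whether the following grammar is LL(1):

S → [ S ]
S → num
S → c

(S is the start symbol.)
Yes, the grammar is LL(1).

For S:
  PREDICT(S → '[' S ']') = { '[' }
  PREDICT(S → num) = { 'num' }
  PREDICT(S → c) = { 'c' }

All predict sets are disjoint. The grammar IS LL(1).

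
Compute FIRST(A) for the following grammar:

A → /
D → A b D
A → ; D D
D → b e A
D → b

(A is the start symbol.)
{ '/', ';' }

To compute FIRST(A), examine every production with A on the left-hand side, reading each right-hand side left to right until a non-nullable symbol is reached.

From A → /:
  - '/' is a terminal: add '/' and stop
From A → ; D D:
  - ';' is a terminal: add ';' and stop

Collecting: FIRST(A) = { '/', ';' }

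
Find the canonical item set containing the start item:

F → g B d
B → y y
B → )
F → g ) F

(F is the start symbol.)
First, augment the grammar with F' → F
I₀ = CLOSURE({ [F' → . F] }):
  [F' → . F] has the dot before F: add [F → . g B d], [F → . g ) F]
No further items can be added.

I₀ = { [F → . g ) F], [F → . g B d], [F' → . F] }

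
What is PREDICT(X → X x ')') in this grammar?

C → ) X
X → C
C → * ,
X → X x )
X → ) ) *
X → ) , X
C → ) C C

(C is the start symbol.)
{ ')', '*' }

PREDICT(X → X x ')') = (FIRST(RHS) \ {ε}) ∪ (FOLLOW(X) if ε ∈ FIRST(RHS), i.e. RHS ⇒* ε)
FIRST(X) = { ')', '*' }
FIRST(X x ')') = { ')', '*' }
ε ∉ FIRST(X x ')'), so FOLLOW(X) is not added.
PREDICT(X → X x ')') = { ')', '*' }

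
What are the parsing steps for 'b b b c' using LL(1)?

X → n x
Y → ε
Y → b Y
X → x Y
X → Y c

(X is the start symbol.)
Stack is shown with the top on the left.

Stack    Input      Action
--------------------------
X $      b b b c $  output X → Y c
Y c $    b b b c $  output Y → b Y
b Y c $  b b b c $  match 'b'
Y c $    b b c $    output Y → b Y
b Y c $  b b c $    match 'b'
Y c $    b c $      output Y → b Y
b Y c $  b c $      match 'b'
Y c $    c $        output Y → ε
c $      c $        match 'c'
$        $          accept

The string is accepted.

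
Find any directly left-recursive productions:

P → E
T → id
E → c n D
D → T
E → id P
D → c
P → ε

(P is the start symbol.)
Direct left recursion occurs when N → N α for some non-terminal N (the right-hand side begins with the left-hand side itself).

P → E: starts with E
T → id: starts with id
E → c n D: starts with c
D → T: starts with T
E → id P: starts with id
D → c: starts with c
P → ε: starts with ε

No direct left recursion found.

Answer: No direct left recursion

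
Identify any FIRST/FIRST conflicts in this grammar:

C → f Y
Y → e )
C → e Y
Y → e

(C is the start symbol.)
Yes. Y → e ')' / Y → e on { 'e' }

Productions for C:
  C → f Y: FIRST = { 'f' }
  C → e Y: FIRST = { 'e' }
Productions for Y:
  Y → e ): FIRST = { 'e' }
  Y → e: FIRST = { 'e' }

Conflict for Y: Y → e ) and Y → e
  Overlap: { 'e' }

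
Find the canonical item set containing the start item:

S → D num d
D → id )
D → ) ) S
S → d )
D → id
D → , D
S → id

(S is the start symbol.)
{ [D → . ) ) S], [D → . , D], [D → . id )], [D → . id], [S → . D num d], [S → . d )], [S → . id], [S' → . S] }

First, augment the grammar with S' → S
I₀ = CLOSURE({ [S' → . S] }):
  [S' → . S] has the dot before S: add [S → . D num d], [S → . d )], [S → . id]
  [S → . D num d] has the dot before D: add [D → . id )], [D → . ) ) S], [D → . id], [D → . , D]
No further items can be added.

I₀ = { [D → . ) ) S], [D → . , D], [D → . id )], [D → . id], [S → . D num d], [S → . d )], [S → . id], [S' → . S] }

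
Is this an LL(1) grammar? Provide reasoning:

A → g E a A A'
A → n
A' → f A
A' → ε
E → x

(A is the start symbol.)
Relevant sets:
  FOLLOW(A') = { $, 'f' }

For A:
  PREDICT(A → g E a A A') = { 'g' }
  PREDICT(A → n) = { 'n' }
For A':
  PREDICT(A' → f A) = { 'f' }
  PREDICT(A' → ε) = { $, 'f' }
E has a single production, so nothing to check there.

Conflict found: Predict set conflict for A': { 'f' }
The grammar is NOT LL(1).

Answer: No. Predict set conflict for A': { 'f' }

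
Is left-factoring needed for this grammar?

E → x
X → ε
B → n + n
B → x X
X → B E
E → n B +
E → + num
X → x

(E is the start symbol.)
Left-factoring is needed when two productions for the same non-terminal
share a common prefix on the right-hand side.

Productions for E:
  E → x
  E → n B +
  E → + num
Productions for X:
  X → ε
  X → B E
  X → x
Productions for B:
  B → n + n
  B → x X

No common prefixes found.

Answer: No, left-factoring is not needed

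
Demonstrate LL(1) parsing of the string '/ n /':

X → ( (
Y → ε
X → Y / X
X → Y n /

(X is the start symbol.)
LL(1) parsing maintains a stack (initially the start symbol over $) and the input. At each step: if the stack top is a terminal, match it against the current input token; if it is a non-terminal N, replace it with the RHS of M[N, lookahead] (the unique production whose predict set contains the lookahead).

Stack is shown with the top on the left.

Stack    Input    Action
------------------------
X $      / n / $  output X → Y / X
Y / X $  / n / $  output Y → ε
/ X $    / n / $  match '/'
X $      n / $    output X → Y n /
Y n / $  n / $    output Y → ε
n / $    n / $    match 'n'
/ $      / $      match '/'
$        $        accept

The string is accepted.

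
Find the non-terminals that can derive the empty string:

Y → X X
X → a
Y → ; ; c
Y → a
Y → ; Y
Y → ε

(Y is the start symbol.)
A non-terminal is nullable if it can derive ε (the empty string): either it has an ε-production, or it has a production whose right-hand side consists entirely of nullable non-terminals.

ε-productions: Y → ε
So Y is immediately nullable.
No further non-terminal can be added: every production for the remaining non-terminals contains a terminal or a non-nullable non-terminal.
Nullable = { 'Y' }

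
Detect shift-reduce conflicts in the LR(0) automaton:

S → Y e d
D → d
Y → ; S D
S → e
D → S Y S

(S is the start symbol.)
Augment with S' → S and build the canonical LR(0) collection (I0 = CLOSURE({[S' → . S]}), then GOTO on every symbol after a dot until no new states appear). It has 13 states:
  I0: { [S → . Y e d], [S → . e], [S' → . S], [Y → . ; S D] }  — shift
  I1: { [S → . Y e d], [S → . e], [Y → . ; S D], [Y → ; . S D] }  — shift
  I2: { [S' → S .] }  — accept
  I3: { [S → Y . e d] }  — shift
  I4: { [S → e .] }  — reduce
  I5: { [S → Y e . d] }  — shift
  I6: { [S → Y e d .] }  — reduce
  I7: { [D → . S Y S], [D → . d], [S → . Y e d], [S → . e], [Y → . ; S D], [Y → ; S . D] }  — shift
  I8: { [Y → ; S D .] }  — reduce
  I9: { [D → S . Y S], [Y → . ; S D] }  — shift
  I10: { [D → d .] }  — reduce
  I11: { [D → S Y . S], [S → . Y e d], [S → . e], [Y → . ; S D] }  — shift
  I12: { [D → S Y S .] }  — reduce

No state contains both a complete item and a shift item.

Answer: No shift-reduce conflicts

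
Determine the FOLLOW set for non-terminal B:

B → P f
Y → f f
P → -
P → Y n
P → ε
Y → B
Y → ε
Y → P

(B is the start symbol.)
{ $, 'n' }

To compute FOLLOW(B), find every occurrence of B on a right-hand side N → α B β: add FIRST(β) \ {ε}, and if β is empty or nullable also add FOLLOW(N). Iterate to a fixed point.

B is the start symbol, so $ ∈ FOLLOW(B).
In Y → B: B is at the end, add FOLLOW(Y)

The FOLLOW sets referred to above (computed the same way, to a fixed point):
  FOLLOW(Y) = { 'n' }

Taking the union: FOLLOW(B) = { $, 'n' }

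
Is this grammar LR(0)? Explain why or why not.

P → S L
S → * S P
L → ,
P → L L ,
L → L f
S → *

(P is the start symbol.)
A grammar is LR(0) if no state in the canonical LR(0) collection has:
  - both a shift item (dot before a terminal) and a complete item (shift-reduce conflict), or
  - two or more complete items (reduce-reduce conflict; the accept item [P' → P .] counts as a complete item here).

Augment with P' → P and build the canonical LR(0) collection (I0 = CLOSURE({[P' → . P]}), then GOTO on every symbol after a dot until no new states appear). It has 12 states:
  I0: { [L → . ,], [L → . L f], [P → . L L ,], [P → . S L], [P' → . P], [S → . * S P], [S → . *] }  — shift
  I1: { [S → * . S P], [S → * .], [S → . * S P], [S → . *] }  — shift, reduce
  I2: { [L → , .] }  — reduce
  I3: { [L → . ,], [L → . L f], [L → L . f], [P → L . L ,] }  — shift
  I4: { [P' → P .] }  — accept
  I5: { [L → . ,], [L → . L f], [P → S . L] }  — shift
  I6: { [L → L . f], [P → S L .] }  — shift, reduce
  I7: { [L → L f .] }  — reduce
  I8: { [L → L . f], [P → L L . ,] }  — shift
  I9: { [P → L L , .] }  — reduce
  I10: { [L → . ,], [L → . L f], [P → . L L ,], [P → . S L], [S → * S . P], [S → . * S P], [S → . *] }  — shift
  I11: { [S → * S P .] }  — reduce

Conflict in state I1:
  Shift-reduce conflict between [S → * .] and [S → . *]
So the grammar is NOT LR(0).

Answer: No. Shift-reduce conflict between [S → * .] and [S → . *]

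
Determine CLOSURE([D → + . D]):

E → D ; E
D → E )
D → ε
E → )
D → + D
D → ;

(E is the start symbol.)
{ [D → + . D], [D → . + D], [D → . ;], [D → . E )], [D → .], [E → . )], [E → . D ; E] }

Start with: [D → + . D]
  [D → + . D] has the dot before D: add [D → . E )], [D → .], [D → . + D], [D → . ;]
  [D → . E )] has the dot before E: add [E → . D ; E], [E → . )]
No further items can be added.

CLOSURE = { [D → + . D], [D → . + D], [D → . ;], [D → . E )], [D → .], [E → . )], [E → . D ; E] }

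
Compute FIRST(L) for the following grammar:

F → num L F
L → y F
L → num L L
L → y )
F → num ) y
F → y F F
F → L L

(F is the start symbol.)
To compute FIRST(L), examine every production with L on the left-hand side, reading each right-hand side left to right until a non-nullable symbol is reached.

From L → y F:
  - y is a terminal: add 'y' and stop
From L → num L L:
  - num is a terminal: add 'num' and stop
From L → y ):
  - y is a terminal: add 'y' and stop

Collecting: FIRST(L) = { 'num', 'y' }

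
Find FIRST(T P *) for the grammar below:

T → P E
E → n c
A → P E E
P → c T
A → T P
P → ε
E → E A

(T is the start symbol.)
FIRST sets of the non-terminals involved (from the grammar, by fixed-point iteration):
  FIRST(T) = { 'c', 'n' }

To compute FIRST(T P *), process the symbols left to right:
Symbol T is a non-terminal. Add FIRST(T) \ {ε} = { 'c', 'n' }
T is not nullable (ε ∉ FIRST(T)), so stop here.
FIRST(T P *) = { 'c', 'n' }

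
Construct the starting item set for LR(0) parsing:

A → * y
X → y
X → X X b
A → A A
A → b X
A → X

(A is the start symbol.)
First, augment the grammar with A' → A
I₀ = CLOSURE({ [A' → . A] }):
  [A' → . A] has the dot before A: add [A → . * y], [A → . A A], [A → . b X], [A → . X]
  [A → . X] has the dot before X: add [X → . y], [X → . X X b]
No further items can be added.

I₀ = { [A → . * y], [A → . A A], [A → . X], [A → . b X], [A' → . A], [X → . X X b], [X → . y] }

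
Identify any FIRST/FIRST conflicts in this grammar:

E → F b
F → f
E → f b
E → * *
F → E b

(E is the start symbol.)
A FIRST/FIRST conflict occurs when two productions N → α and N → β for the same non-terminal have FIRST(α) ∩ FIRST(β) ≠ ∅ (with ε ∈ FIRST of a nullable right-hand side, so two nullable alternatives also conflict).

FIRST sets of the non-terminals at (or reachable through a nullable prefix from) the front of some alternative:
  FIRST(F) = { '*', 'f' }
  FIRST(E) = { '*', 'f' }

Productions for E:
  E → F b: FIRST = { '*', 'f' }
  E → f b: FIRST = { 'f' }
  E → * *: FIRST = { '*' }
Productions for F:
  F → f: FIRST = { 'f' }
  F → E b: FIRST = { '*', 'f' }

Conflict for E: E → F b and E → f b
  Overlap: { 'f' }
Conflict for E: E → F b and E → * *
  Overlap: { '*' }
Conflict for F: F → f and F → E b
  Overlap: { 'f' }

Answer: Yes. E → F b / E → f b on { 'f' }; E → F b / E → '*' '*' on { '*' }; F → f / F → E b on { 'f' }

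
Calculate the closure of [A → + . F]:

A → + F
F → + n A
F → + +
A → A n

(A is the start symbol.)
{ [A → + . F], [F → . + +], [F → . + n A] }

Start with: [A → + . F]
  [A → + . F] has the dot before F: add [F → . + n A], [F → . + +]
No further items can be added.

CLOSURE = { [A → + . F], [F → . + +], [F → . + n A] }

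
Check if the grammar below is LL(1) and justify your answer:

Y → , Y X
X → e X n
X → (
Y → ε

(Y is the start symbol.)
Yes, the grammar is LL(1).

Relevant sets:
  FOLLOW(Y) = { $, '(', 'e' }

For Y:
  PREDICT(Y → ',' Y X) = { ',' }
  PREDICT(Y → ε) = { $, '(', 'e' }
For X:
  PREDICT(X → e X n) = { 'e' }
  PREDICT(X → '(') = { '(' }

All predict sets are disjoint. The grammar IS LL(1).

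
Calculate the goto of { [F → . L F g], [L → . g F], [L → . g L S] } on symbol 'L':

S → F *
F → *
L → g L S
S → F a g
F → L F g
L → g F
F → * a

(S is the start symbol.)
{ [F → . * a], [F → . *], [F → . L F g], [F → L . F g], [L → . g F], [L → . g L S] }

GOTO(I, 'L') = CLOSURE({ [A → αX.β] : [A → α.Xβ] ∈ I, X = 'L' })

Items with dot before 'L', with the dot advanced:
  [F → . L F g] → [F → L . F g]
Closure of the advanced items:
  [F → L . F g] has the dot before F: add [F → . *], [F → . L F g], [F → . * a]
  [F → . L F g] has the dot before L: add [L → . g L S], [L → . g F]

GOTO = { [F → . * a], [F → . *], [F → . L F g], [F → L . F g], [L → . g F], [L → . g L S] }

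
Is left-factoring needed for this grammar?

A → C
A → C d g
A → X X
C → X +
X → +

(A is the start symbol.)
Yes, A has productions with common prefix 'C'

Left-factoring is needed when two productions for the same non-terminal
share a common prefix on the right-hand side.

Productions for A:
  A → C
  A → C d g
  A → X X

Found common prefix 'C' in productions for A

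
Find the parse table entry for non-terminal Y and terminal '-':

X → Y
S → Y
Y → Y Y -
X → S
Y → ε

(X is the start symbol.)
To find M[Y, '-'], we find productions for Y where '-' is in the predict set (PREDICT(N → α) = (FIRST(α) \ {ε}) ∪ (FOLLOW(N) if α ⇒* ε)).

Relevant sets:
  FIRST(Y) = { '-', ε }
  FOLLOW(Y) = { $, '-' }

Y → Y Y -: PREDICT = { '-' }
  '-' is in predict set, so this production goes in M[Y, '-']
Y → ε: PREDICT = { $, '-' }
  '-' is in predict set, so this production goes in M[Y, '-']

M[Y, '-'] = Y → Y Y -, Y → ε  (a multiply-defined cell — the grammar is not LL(1))

Answer: Y → Y Y -, Y → ε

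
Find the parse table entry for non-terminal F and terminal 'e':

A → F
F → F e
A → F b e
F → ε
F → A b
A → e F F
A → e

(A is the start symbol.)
F → F e, F → ε, F → A b

To find M[F, 'e'], we find productions for F where 'e' is in the predict set (PREDICT(N → α) = (FIRST(α) \ {ε}) ∪ (FOLLOW(N) if α ⇒* ε)).

Relevant sets:
  FIRST(F) = { 'b', 'e', ε }
  FIRST(A) = { 'b', 'e', ε }
  FOLLOW(F) = { $, 'b', 'e' }

F → F e: PREDICT = { 'b', 'e' }
  'e' is in predict set, so this production goes in M[F, 'e']
F → ε: PREDICT = { $, 'b', 'e' }
  'e' is in predict set, so this production goes in M[F, 'e']
F → A b: PREDICT = { 'b', 'e' }
  'e' is in predict set, so this production goes in M[F, 'e']

M[F, 'e'] = F → F e, F → ε, F → A b  (a multiply-defined cell — the grammar is not LL(1))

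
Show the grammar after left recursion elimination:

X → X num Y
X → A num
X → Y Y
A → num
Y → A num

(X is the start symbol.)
X → A num X'
X → Y Y X'
X' → num Y X'
X' → ε
A → num
Y → A num

X is directly left-recursive. The standard transformation for
  A → A α₁ | ... | A α_m | β₁ | ... | β_n
is
  A  → β₁ A' | ... | β_n A'
  A' → α₁ A' | ... | α_m A' | ε

X → A num becomes X → A num X'
X → Y Y becomes X → Y Y X'
X → X num Y becomes X' → num Y X'
Add X' → ε

Productions for other non-terminals are unchanged:
  A → num
  Y → A num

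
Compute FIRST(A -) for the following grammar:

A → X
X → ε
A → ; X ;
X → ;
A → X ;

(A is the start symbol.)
{ '-', ';' }

FIRST sets of the non-terminals involved (from the grammar, by fixed-point iteration):
  FIRST(A) = { ';', ε }

To compute FIRST(A -), process the symbols left to right:
Symbol A is a non-terminal. Add FIRST(A) \ {ε} = { ';' }
A is nullable (ε ∈ FIRST(A)), continue to the next symbol.
Symbol - is a terminal. Add '-' and stop.
FIRST(A -) = { '-', ';' }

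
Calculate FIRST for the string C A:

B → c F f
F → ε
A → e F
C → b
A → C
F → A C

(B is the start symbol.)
{ 'b' }

FIRST sets of the non-terminals involved (from the grammar, by fixed-point iteration):
  FIRST(C) = { 'b' }

To compute FIRST(C A), process the symbols left to right:
Symbol C is a non-terminal. Add FIRST(C) \ {ε} = { 'b' }
C is not nullable (ε ∉ FIRST(C)), so stop here.
FIRST(C A) = { 'b' }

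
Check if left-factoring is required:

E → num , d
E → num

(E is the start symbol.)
Left-factoring is needed when two productions for the same non-terminal
share a common prefix on the right-hand side.

Productions for E:
  E → num , d
  E → num

Found common prefix 'num' in productions for E

Answer: Yes, E has productions with common prefix 'num'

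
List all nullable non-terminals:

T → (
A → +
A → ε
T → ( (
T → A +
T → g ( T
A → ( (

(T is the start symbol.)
{ 'A' }

A non-terminal is nullable if it can derive ε (the empty string): either it has an ε-production, or it has a production whose right-hand side consists entirely of nullable non-terminals.

ε-productions: A → ε
So A is immediately nullable.
No further non-terminal can be added: every production for the remaining non-terminals contains a terminal or a non-nullable non-terminal.
Nullable = { 'A' }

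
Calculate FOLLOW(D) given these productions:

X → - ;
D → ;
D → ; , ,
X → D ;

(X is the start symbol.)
In X → D ;: D is followed by ';', add FIRST(';') \ {ε} = { ';' }

Taking the union: FOLLOW(D) = { ';' }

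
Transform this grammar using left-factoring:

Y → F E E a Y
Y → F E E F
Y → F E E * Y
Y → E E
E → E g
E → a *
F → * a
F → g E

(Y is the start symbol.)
Y → F E E Y'
Y' → a Y
Y' → F
Y' → * Y
Y → E E
E → E g
E → a *
F → * a
F → g E

Left-factoring transforms A → αβ₁ | αβ₂ into A → αA' and A' → β₁ | β₂
(α is the longest common prefix among the alternatives). Repeat until
no nonterminal has two alternatives with a common prefix.

Round 1: Y has alternatives sharing prefix 'F E E'. Introduce Y': Y → F E E Y'
  Add: Y' → a Y
  Add: Y' → F
  Add: Y' → * Y

No remaining common prefixes — done.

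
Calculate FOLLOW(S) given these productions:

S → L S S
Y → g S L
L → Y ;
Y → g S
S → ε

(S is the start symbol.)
{ $, ';', 'g' }

S is the start symbol, so $ ∈ FOLLOW(S).
In S → L S S: S is followed by S, add FIRST(S) \ {ε} = { 'g' }
  S is nullable, so FOLLOW(S) is also included — that is the set being defined, nothing new
In S → L S S: S is at the end; this adds FOLLOW(S) to itself — nothing new
In Y → g S L: S is followed by L, add FIRST(L) \ {ε} = { 'g' }
In Y → g S: S is at the end, add FOLLOW(Y)

The FOLLOW sets referred to above (computed the same way, to a fixed point):
  FOLLOW(Y) = { ';' }

Taking the union: FOLLOW(S) = { $, ';', 'g' }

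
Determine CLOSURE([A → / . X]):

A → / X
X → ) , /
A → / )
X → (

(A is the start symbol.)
{ [A → / . X], [X → . (], [X → . ) , /] }

To compute CLOSURE, for each item [A → α.Bβ] where B is a non-terminal, add [B → .γ] for all productions B → γ; repeat for the newly added items until nothing changes.

Start with: [A → / . X]
  [A → / . X] has the dot before X: add [X → . ) , /], [X → . (]
No further items can be added.

CLOSURE = { [A → / . X], [X → . (], [X → . ) , /] }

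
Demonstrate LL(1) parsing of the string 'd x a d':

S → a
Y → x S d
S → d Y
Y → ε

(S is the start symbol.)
Stack is shown with the top on the left.

Stack    Input      Action
--------------------------
S $      d x a d $  output S → d Y
d Y $    d x a d $  match 'd'
Y $      x a d $    output Y → x S d
x S d $  x a d $    match 'x'
S d $    a d $      output S → a
a d $    a d $      match 'a'
d $      d $        match 'd'
$        $          accept

The string is accepted.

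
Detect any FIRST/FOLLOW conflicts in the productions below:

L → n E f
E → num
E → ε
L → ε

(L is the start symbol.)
Nullable non-terminals: E, L.

E: nullable alternative(s) E → ε; FOLLOW(E) = { 'f' }
  E → num: FIRST \ {ε} = { 'num' } — disjoint from FOLLOW(E)
  E → ε: FIRST \ {ε} = { } — this is the only nullable alternative, skip

L: nullable alternative(s) L → ε; FOLLOW(L) = { $ }
  L → n E f: FIRST \ {ε} = { 'n' } — disjoint from FOLLOW(L)
  L → ε: FIRST \ {ε} = { } — this is the only nullable alternative, skip

No FIRST/FOLLOW conflicts found.

Answer: No FIRST/FOLLOW conflicts.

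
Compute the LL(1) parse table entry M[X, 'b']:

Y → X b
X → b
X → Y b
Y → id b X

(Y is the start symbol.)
X → b, X → Y b

To find M[X, 'b'], we find productions for X where 'b' is in the predict set (PREDICT(N → α) = (FIRST(α) \ {ε}) ∪ (FOLLOW(N) if α ⇒* ε)).

Relevant sets:
  FIRST(Y) = { 'b', 'id' }

X → b: PREDICT = { 'b' }
  'b' is in predict set, so this production goes in M[X, 'b']
X → Y b: PREDICT = { 'b', 'id' }
  'b' is in predict set, so this production goes in M[X, 'b']

M[X, 'b'] = X → b, X → Y b  (a multiply-defined cell — the grammar is not LL(1))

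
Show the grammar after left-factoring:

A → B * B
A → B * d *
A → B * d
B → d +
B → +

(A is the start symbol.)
A → B * A'
A' → B
A' → d A''
A'' → *
A'' → ε
B → d +
B → +

Left-factoring transforms A → αβ₁ | αβ₂ into A → αA' and A' → β₁ | β₂
(α is the longest common prefix among the alternatives). Repeat until
no nonterminal has two alternatives with a common prefix.

Round 1: A has alternatives sharing prefix 'B *'. Introduce A': A → B * A'
  Add: A' → B
  Add: A' → d *
  Add: A' → d

Round 2: A' has alternatives sharing prefix 'd'. Introduce A'': A' → d A''
  Add: A'' → *
  Add: A'' → ε

No remaining common prefixes — done.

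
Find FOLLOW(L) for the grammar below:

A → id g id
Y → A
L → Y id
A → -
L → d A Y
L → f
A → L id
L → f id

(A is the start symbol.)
To compute FOLLOW(L), find every occurrence of L on a right-hand side N → α L β: add FIRST(β) \ {ε}, and if β is empty or nullable also add FOLLOW(N). Iterate to a fixed point.

In A → L id: L is followed by id, add FIRST(id) \ {ε} = { 'id' }

Taking the union: FOLLOW(L) = { 'id' }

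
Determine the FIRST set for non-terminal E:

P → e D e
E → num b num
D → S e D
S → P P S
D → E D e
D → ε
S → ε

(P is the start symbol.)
{ 'num' }

From E → num b num:
  - num is a terminal: add 'num' and stop

Collecting: FIRST(E) = { 'num' }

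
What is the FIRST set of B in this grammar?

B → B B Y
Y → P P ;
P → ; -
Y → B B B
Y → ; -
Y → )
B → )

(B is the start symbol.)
From B → B B Y:
  - B is the symbol being defined: contributes nothing new
    B is not nullable, so stop
From B → ):
  - ')' is a terminal: add ')' and stop

Collecting: FIRST(B) = { ')' }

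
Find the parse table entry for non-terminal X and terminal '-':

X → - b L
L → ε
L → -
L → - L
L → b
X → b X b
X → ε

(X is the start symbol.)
X → - b L

To find M[X, '-'], we find productions for X where '-' is in the predict set (PREDICT(N → α) = (FIRST(α) \ {ε}) ∪ (FOLLOW(N) if α ⇒* ε)).

Relevant sets:
  FOLLOW(X) = { $, 'b' }

X → - b L: PREDICT = { '-' }
  '-' is in predict set, so this production goes in M[X, '-']
X → b X b: PREDICT = { 'b' }
X → ε: PREDICT = { $, 'b' }

M[X, '-'] = X → - b L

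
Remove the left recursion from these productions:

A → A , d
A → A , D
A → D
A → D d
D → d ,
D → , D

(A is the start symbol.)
A is directly left-recursive. The standard transformation for
  A → A α₁ | ... | A α_m | β₁ | ... | β_n
is
  A  → β₁ A' | ... | β_n A'
  A' → α₁ A' | ... | α_m A' | ε

A → D becomes A → D A'
A → D d becomes A → D d A'
A → A , d becomes A' → , d A'
A → A , D becomes A' → , D A'
Add A' → ε

Productions for other non-terminals are unchanged:
  D → d ,
  D → , D

Resulting grammar:
A → D A'
A → D d A'
A' → , d A'
A' → , D A'
A' → ε
D → d ,
D → , D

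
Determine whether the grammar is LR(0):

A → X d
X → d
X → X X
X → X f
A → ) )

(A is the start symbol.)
No. Shift-reduce conflict between [X → X X .] and [X → X . f]

A grammar is LR(0) if no state in the canonical LR(0) collection has:
  - both a shift item (dot before a terminal) and a complete item (shift-reduce conflict), or
  - two or more complete items (reduce-reduce conflict; the accept item [A' → A .] counts as a complete item here).

Augment with A' → A and build the canonical LR(0) collection (I0 = CLOSURE({[A' → . A]}), then GOTO on every symbol after a dot until no new states appear). It has 9 states:
  I0: { [A → . ) )], [A → . X d], [A' → . A], [X → . X X], [X → . X f], [X → . d] }  — shift
  I1: { [A → ) . )] }  — shift
  I2: { [A' → A .] }  — accept
  I3: { [A → X . d], [X → . X X], [X → . X f], [X → . d], [X → X . X], [X → X . f] }  — shift
  I4: { [X → d .] }  — reduce
  I5: { [X → . X X], [X → . X f], [X → . d], [X → X . X], [X → X . f], [X → X X .] }  — shift, reduce
  I6: { [A → X d .], [X → d .] }  — 2 reduces
  I7: { [X → X f .] }  — reduce
  I8: { [A → ) ) .] }  — reduce

Conflict in state I5:
  Shift-reduce conflict between [X → X X .] and [X → X . f]
So the grammar is NOT LR(0).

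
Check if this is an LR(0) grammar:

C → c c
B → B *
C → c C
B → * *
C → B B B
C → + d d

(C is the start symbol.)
A grammar is LR(0) if no state in the canonical LR(0) collection has:
  - both a shift item (dot before a terminal) and a complete item (shift-reduce conflict), or
  - two or more complete items (reduce-reduce conflict; the accept item [C' → C .] counts as a complete item here).

Augment with C' → C and build the canonical LR(0) collection (I0 = CLOSURE({[C' → . C]}), then GOTO on every symbol after a dot until no new states appear). It has 15 states:
  I0: { [B → . * *], [B → . B *], [C → . + d d], [C → . B B B], [C → . c C], [C → . c c], [C' → . C] }  — shift
  I1: { [B → * . *] }  — shift
  I2: { [C → + . d d] }  — shift
  I3: { [B → . * *], [B → . B *], [B → B . *], [C → B . B B] }  — shift
  I4: { [C' → C .] }  — accept
  I5: { [B → . * *], [B → . B *], [C → . + d d], [C → . B B B], [C → . c C], [C → . c c], [C → c . C], [C → c . c] }  — shift
  I6: { [C → c C .] }  — reduce
  I7: { [B → . * *], [B → . B *], [C → . + d d], [C → . B B B], [C → . c C], [C → . c c], [C → c . C], [C → c . c], [C → c c .] }  — shift, reduce
  I8: { [B → * . *], [B → B * .] }  — shift, reduce
  I9: { [B → . * *], [B → . B *], [B → B . *], [C → B B . B] }  — shift
  I10: { [B → B . *], [C → B B B .] }  — shift, reduce
  I11: { [B → B * .] }  — reduce
  I12: { [B → * * .] }  — reduce
  I13: { [C → + d . d] }  — shift
  I14: { [C → + d d .] }  — reduce

Conflict in state I7:
  Shift-reduce conflict between [C → c c .] and [B → . * *]
So the grammar is NOT LR(0).

Answer: No. Shift-reduce conflict between [C → c c .] and [B → . * *]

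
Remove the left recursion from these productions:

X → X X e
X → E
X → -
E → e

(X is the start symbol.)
X → E X'
X → - X'
X' → X e X'
X' → ε
E → e

X is directly left-recursive. The standard transformation for
  A → A α₁ | ... | A α_m | β₁ | ... | β_n
is
  A  → β₁ A' | ... | β_n A'
  A' → α₁ A' | ... | α_m A' | ε

X → E becomes X → E X'
X → - becomes X → - X'
X → X X e becomes X' → X e X'
Add X' → ε

Productions for other non-terminals are unchanged:
  E → e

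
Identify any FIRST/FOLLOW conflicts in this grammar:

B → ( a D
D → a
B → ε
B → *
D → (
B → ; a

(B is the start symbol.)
Nullable non-terminals: B.

B: nullable alternative(s) B → ε; FOLLOW(B) = { $ }
  B → ( a D: FIRST \ {ε} = { '(' } — disjoint from FOLLOW(B)
  B → ε: FIRST \ {ε} = { } — this is the only nullable alternative, skip
  B → *: FIRST \ {ε} = { '*' } — disjoint from FOLLOW(B)
  B → ; a: FIRST \ {ε} = { ';' } — disjoint from FOLLOW(B)

D has no nullable alternative, so no FIRST/FOLLOW check is needed there.

No FIRST/FOLLOW conflicts found.

Answer: No FIRST/FOLLOW conflicts.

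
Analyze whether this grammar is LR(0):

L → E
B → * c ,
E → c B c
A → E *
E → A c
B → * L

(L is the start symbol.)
A grammar is LR(0) if no state in the canonical LR(0) collection has:
  - both a shift item (dot before a terminal) and a complete item (shift-reduce conflict), or
  - two or more complete items (reduce-reduce conflict; the accept item [L' → L .] counts as a complete item here).

Augment with L' → L and build the canonical LR(0) collection (I0 = CLOSURE({[L' → . L]}), then GOTO on every symbol after a dot until no new states appear). It has 13 states:
  I0: { [A → . E *], [E → . A c], [E → . c B c], [L → . E], [L' → . L] }  — shift
  I1: { [E → A . c] }  — shift
  I2: { [A → E . *], [L → E .] }  — shift, reduce
  I3: { [L' → L .] }  — accept
  I4: { [B → . * L], [B → . * c ,], [E → c . B c] }  — shift
  I5: { [A → . E *], [B → * . L], [B → * . c ,], [E → . A c], [E → . c B c], [L → . E] }  — shift
  I6: { [E → c B . c] }  — shift
  I7: { [E → c B c .] }  — reduce
  I8: { [B → * L .] }  — reduce
  I9: { [B → * c . ,], [B → . * L], [B → . * c ,], [E → c . B c] }  — shift
  I10: { [B → * c , .] }  — reduce
  I11: { [A → E * .] }  — reduce
  I12: { [E → A c .] }  — reduce

Conflict in state I2:
  Shift-reduce conflict between [L → E .] and [A → E . *]
So the grammar is NOT LR(0).

Answer: No. Shift-reduce conflict between [L → E .] and [A → E . *]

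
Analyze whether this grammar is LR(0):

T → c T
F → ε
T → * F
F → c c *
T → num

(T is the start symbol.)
Augment with T' → T and build the canonical LR(0) collection (I0 = CLOSURE({[T' → . T]}), then GOTO on every symbol after a dot until no new states appear). It has 10 states:
  I0: { [T → . * F], [T → . c T], [T → . num], [T' → . T] }  — shift
  I1: { [F → . c c *], [F → .], [T → * . F] }  — shift, reduce
  I2: { [T' → T .] }  — accept
  I3: { [T → . * F], [T → . c T], [T → . num], [T → c . T] }  — shift
  I4: { [T → num .] }  — reduce
  I5: { [T → c T .] }  — reduce
  I6: { [T → * F .] }  — reduce
  I7: { [F → c . c *] }  — shift
  I8: { [F → c c . *] }  — shift
  I9: { [F → c c * .] }  — reduce

Conflict in state I1:
  Shift-reduce conflict between [F → .] and [F → . c c *]
So the grammar is NOT LR(0).

Answer: No. Shift-reduce conflict between [F → .] and [F → . c c *]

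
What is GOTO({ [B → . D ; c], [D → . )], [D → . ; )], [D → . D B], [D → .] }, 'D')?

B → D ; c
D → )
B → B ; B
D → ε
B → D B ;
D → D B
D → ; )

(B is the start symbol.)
{ [B → . B ; B], [B → . D ; c], [B → . D B ;], [B → D . ; c], [D → . )], [D → . ; )], [D → . D B], [D → .], [D → D . B] }

GOTO(I, 'D') = CLOSURE({ [A → αX.β] : [A → α.Xβ] ∈ I, X = 'D' })

Items with dot before 'D', with the dot advanced:
  [B → . D ; c] → [B → D . ; c]
  [D → . D B] → [D → D . B]
Closure of the advanced items:
  [D → D . B] has the dot before B: add [B → . D ; c], [B → . B ; B], [B → . D B ;]
  [B → . D ; c] has the dot before D: add [D → . )], [D → .], [D → . D B], [D → . ; )]

GOTO = { [B → . B ; B], [B → . D ; c], [B → . D B ;], [B → D . ; c], [D → . )], [D → . ; )], [D → . D B], [D → .], [D → D . B] }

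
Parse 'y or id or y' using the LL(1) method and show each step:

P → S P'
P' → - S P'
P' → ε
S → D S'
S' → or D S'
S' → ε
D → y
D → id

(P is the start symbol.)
LL(1) parsing maintains a stack (initially the start symbol over $) and the input. At each step: if the stack top is a terminal, match it against the current input token; if it is a non-terminal N, replace it with the RHS of M[N, lookahead] (the unique production whose predict set contains the lookahead).

Stack is shown with the top on the left.

Stack         Input           Action
------------------------------------
P $           y or id or y $  output P → S P'
S P' $        y or id or y $  output S → D S'
D S' P' $     y or id or y $  output D → y
y S' P' $     y or id or y $  match 'y'
S' P' $       or id or y $    output S' → or D S'
or D S' P' $  or id or y $    match 'or'
D S' P' $     id or y $       output D → id
id S' P' $    id or y $       match 'id'
S' P' $       or y $          output S' → or D S'
or D S' P' $  or y $          match 'or'
D S' P' $     y $             output D → y
y S' P' $     y $             match 'y'
S' P' $       $               output S' → ε
P' $          $               output P' → ε
$             $               accept

The string is accepted.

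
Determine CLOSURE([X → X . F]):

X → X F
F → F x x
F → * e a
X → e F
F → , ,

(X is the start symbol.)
To compute CLOSURE, for each item [A → α.Bβ] where B is a non-terminal, add [B → .γ] for all productions B → γ; repeat for the newly added items until nothing changes.

Start with: [X → X . F]
  [X → X . F] has the dot before F: add [F → . F x x], [F → . * e a], [F → . , ,]
No further items can be added.

CLOSURE = { [F → . * e a], [F → . , ,], [F → . F x x], [X → X . F] }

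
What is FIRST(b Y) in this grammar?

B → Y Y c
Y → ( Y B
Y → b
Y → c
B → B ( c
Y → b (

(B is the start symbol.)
{ 'b' }

To compute FIRST(b Y), process the symbols left to right:
Symbol b is a terminal. Add 'b' and stop.
FIRST(b Y) = { 'b' }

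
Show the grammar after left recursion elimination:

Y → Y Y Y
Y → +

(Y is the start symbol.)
Y is directly left-recursive. The standard transformation for
  A → A α₁ | ... | A α_m | β₁ | ... | β_n
is
  A  → β₁ A' | ... | β_n A'
  A' → α₁ A' | ... | α_m A' | ε

Y → + becomes Y → + Y'
Y → Y Y Y becomes Y' → Y Y Y'
Add Y' → ε

Resulting grammar:
Y → + Y'
Y' → Y Y Y'
Y' → ε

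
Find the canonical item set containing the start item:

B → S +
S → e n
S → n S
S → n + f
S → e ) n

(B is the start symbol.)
{ [B → . S +], [B' → . B], [S → . e ) n], [S → . e n], [S → . n + f], [S → . n S] }

First, augment the grammar with B' → B
I₀ = CLOSURE({ [B' → . B] }):
  [B' → . B] has the dot before B: add [B → . S +]
  [B → . S +] has the dot before S: add [S → . e n], [S → . n S], [S → . n + f], [S → . e ) n]
No further items can be added.

I₀ = { [B → . S +], [B' → . B], [S → . e ) n], [S → . e n], [S → . n + f], [S → . n S] }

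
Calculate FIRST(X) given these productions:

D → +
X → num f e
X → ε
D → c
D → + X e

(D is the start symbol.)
To compute FIRST(X), examine every production with X on the left-hand side, reading each right-hand side left to right until a non-nullable symbol is reached.

From X → num f e:
  - num is a terminal: add 'num' and stop
From X → ε:
  - ε-production, so ε ∈ FIRST(X)

Collecting: FIRST(X) = { 'num', ε }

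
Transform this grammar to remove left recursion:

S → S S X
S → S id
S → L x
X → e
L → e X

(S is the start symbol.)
S is directly left-recursive. The standard transformation for
  A → A α₁ | ... | A α_m | β₁ | ... | β_n
is
  A  → β₁ A' | ... | β_n A'
  A' → α₁ A' | ... | α_m A' | ε

S → L x becomes S → L x S'
S → S S X becomes S' → S X S'
S → S id becomes S' → id S'
Add S' → ε

Productions for other non-terminals are unchanged:
  X → e
  L → e X

Resulting grammar:
S → L x S'
S' → S X S'
S' → id S'
S' → ε
X → e
L → e X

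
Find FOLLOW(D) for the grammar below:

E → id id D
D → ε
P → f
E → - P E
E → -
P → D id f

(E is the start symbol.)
To compute FOLLOW(D), find every occurrence of D on a right-hand side N → α D β: add FIRST(β) \ {ε}, and if β is empty or nullable also add FOLLOW(N). Iterate to a fixed point.

In E → id id D: D is at the end, add FOLLOW(E)
In P → D id f: D is followed by id f, add FIRST(id f) \ {ε} = { 'id' }

The FOLLOW sets referred to above (computed the same way, to a fixed point):
  FOLLOW(E) = { $ }

Taking the union: FOLLOW(D) = { $, 'id' }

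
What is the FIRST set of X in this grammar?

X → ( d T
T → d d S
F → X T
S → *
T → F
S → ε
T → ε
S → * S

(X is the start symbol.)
{ '(' }

From X → ( d T:
  - '(' is a terminal: add '(' and stop

Collecting: FIRST(X) = { '(' }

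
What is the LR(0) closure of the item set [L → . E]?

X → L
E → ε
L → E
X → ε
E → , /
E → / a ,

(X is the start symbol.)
{ [E → . , /], [E → . / a ,], [E → .], [L → . E] }

Start with: [L → . E]
  [L → . E] has the dot before E: add [E → .], [E → . , /], [E → . / a ,]
No further items can be added.

CLOSURE = { [E → . , /], [E → . / a ,], [E → .], [L → . E] }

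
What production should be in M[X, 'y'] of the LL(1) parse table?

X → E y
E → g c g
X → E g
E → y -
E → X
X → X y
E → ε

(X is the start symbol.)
To find M[X, 'y'], we find productions for X where 'y' is in the predict set (PREDICT(N → α) = (FIRST(α) \ {ε}) ∪ (FOLLOW(N) if α ⇒* ε)).

Relevant sets:
  FIRST(E) = { 'g', 'y', ε }
  FIRST(X) = { 'g', 'y' }

X → E y: PREDICT = { 'g', 'y' }
  'y' is in predict set, so this production goes in M[X, 'y']
X → E g: PREDICT = { 'g', 'y' }
  'y' is in predict set, so this production goes in M[X, 'y']
X → X y: PREDICT = { 'g', 'y' }
  'y' is in predict set, so this production goes in M[X, 'y']

M[X, 'y'] = X → E y, X → E g, X → X y  (a multiply-defined cell — the grammar is not LL(1))

Answer: X → E y, X → E g, X → X y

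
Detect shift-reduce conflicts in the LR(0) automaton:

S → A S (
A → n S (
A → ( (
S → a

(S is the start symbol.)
A shift-reduce conflict occurs when an LR(0) state has both:
  - a complete (reduce) item [A → α .] (dot at the end), and
  - a shift item [B → β . c γ] (dot before a terminal).

Augment with S' → S and build the canonical LR(0) collection (I0 = CLOSURE({[S' → . S]}), then GOTO on every symbol after a dot until no new states appear). It has 11 states:
  I0: { [A → . ( (], [A → . n S (], [S → . A S (], [S → . a], [S' → . S] }  — shift
  I1: { [A → ( . (] }  — shift
  I2: { [A → . ( (], [A → . n S (], [S → . A S (], [S → . a], [S → A . S (] }  — shift
  I3: { [S' → S .] }  — accept
  I4: { [S → a .] }  — reduce
  I5: { [A → . ( (], [A → . n S (], [A → n . S (], [S → . A S (], [S → . a] }  — shift
  I6: { [A → n S . (] }  — shift
  I7: { [A → n S ( .] }  — reduce
  I8: { [S → A S . (] }  — shift
  I9: { [S → A S ( .] }  — reduce
  I10: { [A → ( ( .] }  — reduce

No state contains both a complete item and a shift item.

Answer: No shift-reduce conflicts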